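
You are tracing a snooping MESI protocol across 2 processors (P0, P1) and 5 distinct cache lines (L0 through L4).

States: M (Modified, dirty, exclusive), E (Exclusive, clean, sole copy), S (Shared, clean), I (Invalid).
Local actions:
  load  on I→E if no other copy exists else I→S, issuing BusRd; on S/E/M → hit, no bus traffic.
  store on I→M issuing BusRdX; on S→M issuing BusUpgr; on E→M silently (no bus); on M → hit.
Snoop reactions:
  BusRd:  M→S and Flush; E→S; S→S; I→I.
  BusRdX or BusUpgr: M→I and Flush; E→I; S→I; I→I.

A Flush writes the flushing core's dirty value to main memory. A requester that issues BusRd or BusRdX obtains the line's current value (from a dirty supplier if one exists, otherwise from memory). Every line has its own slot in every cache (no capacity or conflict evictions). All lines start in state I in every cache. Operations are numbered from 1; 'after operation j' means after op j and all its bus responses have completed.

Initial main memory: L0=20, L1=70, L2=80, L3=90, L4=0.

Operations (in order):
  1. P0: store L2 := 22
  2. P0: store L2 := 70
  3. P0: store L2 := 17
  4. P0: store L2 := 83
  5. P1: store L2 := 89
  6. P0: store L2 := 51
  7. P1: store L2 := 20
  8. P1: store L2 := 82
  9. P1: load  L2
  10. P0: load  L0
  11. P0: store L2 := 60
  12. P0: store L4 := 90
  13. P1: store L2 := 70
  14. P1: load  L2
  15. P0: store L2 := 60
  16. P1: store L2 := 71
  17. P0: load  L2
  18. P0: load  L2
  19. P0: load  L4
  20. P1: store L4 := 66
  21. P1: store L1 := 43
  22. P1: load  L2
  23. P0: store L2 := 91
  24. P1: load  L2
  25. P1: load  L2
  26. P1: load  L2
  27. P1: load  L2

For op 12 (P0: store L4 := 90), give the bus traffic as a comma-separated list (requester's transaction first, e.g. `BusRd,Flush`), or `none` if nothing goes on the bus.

  op1 P0: store L2 := 22 → M/I on L2; bus BusRdX; mem=80
  op2 P0: store L2 := 70 → M/I on L2; bus (none); mem=80
  op3 P0: store L2 := 17 → M/I on L2; bus (none); mem=80
  op4 P0: store L2 := 83 → M/I on L2; bus (none); mem=80
  op5 P1: store L2 := 89 → I/M on L2; bus BusRdX Flush; mem=83
  op6 P0: store L2 := 51 → M/I on L2; bus BusRdX Flush; mem=89
  op7 P1: store L2 := 20 → I/M on L2; bus BusRdX Flush; mem=51
  op8 P1: store L2 := 82 → I/M on L2; bus (none); mem=51
  op9 P1: load  L2 → I/M on L2; bus (none); mem=51
  op10 P0: load  L0 → E/I on L0; bus BusRd; mem=20
  op11 P0: store L2 := 60 → M/I on L2; bus BusRdX Flush; mem=82
  op12 P0: store L4 := 90 → M/I on L4; bus BusRdX; mem=0
  op13 P1: store L2 := 70 → I/M on L2; bus BusRdX Flush; mem=60
  op14 P1: load  L2 → I/M on L2; bus (none); mem=60
  op15 P0: store L2 := 60 → M/I on L2; bus BusRdX Flush; mem=70
  op16 P1: store L2 := 71 → I/M on L2; bus BusRdX Flush; mem=60
  op17 P0: load  L2 → S/S on L2; bus BusRd Flush; mem=71
  op18 P0: load  L2 → S/S on L2; bus (none); mem=71
  op19 P0: load  L4 → M/I on L4; bus (none); mem=0
  op20 P1: store L4 := 66 → I/M on L4; bus BusRdX Flush; mem=90
  op21 P1: store L1 := 43 → I/M on L1; bus BusRdX; mem=70
  op22 P1: load  L2 → S/S on L2; bus (none); mem=71
  op23 P0: store L2 := 91 → M/I on L2; bus BusUpgr; mem=71
  op24 P1: load  L2 → S/S on L2; bus BusRd Flush; mem=91
  op25 P1: load  L2 → S/S on L2; bus (none); mem=91
  op26 P1: load  L2 → S/S on L2; bus (none); mem=91
  op27 P1: load  L2 → S/S on L2; bus (none); mem=91

bus = BusRdX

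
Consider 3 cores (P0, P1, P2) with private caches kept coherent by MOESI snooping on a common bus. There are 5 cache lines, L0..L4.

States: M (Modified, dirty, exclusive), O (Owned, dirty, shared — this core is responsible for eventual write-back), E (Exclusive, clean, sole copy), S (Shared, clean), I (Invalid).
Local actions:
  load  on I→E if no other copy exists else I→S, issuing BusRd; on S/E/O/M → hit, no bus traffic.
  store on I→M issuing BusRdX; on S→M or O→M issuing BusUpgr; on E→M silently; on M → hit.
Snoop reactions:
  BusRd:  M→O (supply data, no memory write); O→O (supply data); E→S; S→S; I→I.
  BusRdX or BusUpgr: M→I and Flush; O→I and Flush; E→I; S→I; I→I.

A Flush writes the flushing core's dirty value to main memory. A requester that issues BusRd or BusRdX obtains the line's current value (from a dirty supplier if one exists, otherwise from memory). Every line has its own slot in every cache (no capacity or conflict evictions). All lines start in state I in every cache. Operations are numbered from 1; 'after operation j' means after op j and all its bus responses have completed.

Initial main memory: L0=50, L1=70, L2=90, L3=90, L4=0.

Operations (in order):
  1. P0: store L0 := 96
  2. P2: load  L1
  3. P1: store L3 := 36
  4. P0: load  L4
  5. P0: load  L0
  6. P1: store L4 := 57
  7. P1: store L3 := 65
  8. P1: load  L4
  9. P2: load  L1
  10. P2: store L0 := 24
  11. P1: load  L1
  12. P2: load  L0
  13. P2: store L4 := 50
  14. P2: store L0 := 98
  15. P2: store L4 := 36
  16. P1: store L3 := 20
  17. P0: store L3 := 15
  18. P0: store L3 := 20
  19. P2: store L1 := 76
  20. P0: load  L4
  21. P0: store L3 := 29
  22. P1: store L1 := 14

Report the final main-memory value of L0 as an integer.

  op1 P0: store L0 := 96 → M/I/I on L0; bus BusRdX; mem=50
  op2 P2: load  L1 → I/I/E on L1; bus BusRd; mem=70
  op3 P1: store L3 := 36 → I/M/I on L3; bus BusRdX; mem=90
  op4 P0: load  L4 → E/I/I on L4; bus BusRd; mem=0
  op5 P0: load  L0 → M/I/I on L0; bus (none); mem=50
  op6 P1: store L4 := 57 → I/M/I on L4; bus BusRdX; mem=0
  op7 P1: store L3 := 65 → I/M/I on L3; bus (none); mem=90
  op8 P1: load  L4 → I/M/I on L4; bus (none); mem=0
  op9 P2: load  L1 → I/I/E on L1; bus (none); mem=70
  op10 P2: store L0 := 24 → I/I/M on L0; bus BusRdX Flush; mem=96
  op11 P1: load  L1 → I/S/S on L1; bus BusRd; mem=70
  op12 P2: load  L0 → I/I/M on L0; bus (none); mem=96
  op13 P2: store L4 := 50 → I/I/M on L4; bus BusRdX Flush; mem=57
  op14 P2: store L0 := 98 → I/I/M on L0; bus (none); mem=96
  op15 P2: store L4 := 36 → I/I/M on L4; bus (none); mem=57
  op16 P1: store L3 := 20 → I/M/I on L3; bus (none); mem=90
  op17 P0: store L3 := 15 → M/I/I on L3; bus BusRdX Flush; mem=20
  op18 P0: store L3 := 20 → M/I/I on L3; bus (none); mem=20
  op19 P2: store L1 := 76 → I/I/M on L1; bus BusUpgr; mem=70
  op20 P0: load  L4 → S/I/O on L4; bus BusRd; mem=57
  op21 P0: store L3 := 29 → M/I/I on L3; bus (none); mem=20
  op22 P1: store L1 := 14 → I/M/I on L1; bus BusRdX Flush; mem=76

memory[L0] = 96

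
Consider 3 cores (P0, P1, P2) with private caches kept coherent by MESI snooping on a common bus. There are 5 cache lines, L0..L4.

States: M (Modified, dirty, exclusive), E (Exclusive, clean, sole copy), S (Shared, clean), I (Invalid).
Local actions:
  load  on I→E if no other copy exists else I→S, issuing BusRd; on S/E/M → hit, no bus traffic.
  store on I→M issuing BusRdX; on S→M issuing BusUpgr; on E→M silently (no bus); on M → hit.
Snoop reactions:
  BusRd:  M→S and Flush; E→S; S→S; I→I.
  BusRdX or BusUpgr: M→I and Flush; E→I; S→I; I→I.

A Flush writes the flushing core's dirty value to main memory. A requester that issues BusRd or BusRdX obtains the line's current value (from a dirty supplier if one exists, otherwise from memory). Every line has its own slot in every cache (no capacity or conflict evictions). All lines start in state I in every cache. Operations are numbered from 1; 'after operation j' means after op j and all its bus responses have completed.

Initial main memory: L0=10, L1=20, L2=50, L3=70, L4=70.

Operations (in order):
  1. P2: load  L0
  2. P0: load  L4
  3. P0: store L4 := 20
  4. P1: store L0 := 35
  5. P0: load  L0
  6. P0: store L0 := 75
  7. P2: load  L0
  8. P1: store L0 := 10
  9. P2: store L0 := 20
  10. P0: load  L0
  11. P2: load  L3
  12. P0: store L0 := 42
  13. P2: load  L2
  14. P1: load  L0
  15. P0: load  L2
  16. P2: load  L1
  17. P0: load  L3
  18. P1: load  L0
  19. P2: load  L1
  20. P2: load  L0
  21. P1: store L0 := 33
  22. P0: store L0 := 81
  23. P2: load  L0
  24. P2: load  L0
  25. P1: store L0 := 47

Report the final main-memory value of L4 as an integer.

  op1 P2: load  L0 → I/I/E on L0; bus BusRd; mem=10
  op2 P0: load  L4 → E/I/I on L4; bus BusRd; mem=70
  op3 P0: store L4 := 20 → M/I/I on L4; bus (none); mem=70
  op4 P1: store L0 := 35 → I/M/I on L0; bus BusRdX; mem=10
  op5 P0: load  L0 → S/S/I on L0; bus BusRd Flush; mem=35
  op6 P0: store L0 := 75 → M/I/I on L0; bus BusUpgr; mem=35
  op7 P2: load  L0 → S/I/S on L0; bus BusRd Flush; mem=75
  op8 P1: store L0 := 10 → I/M/I on L0; bus BusRdX; mem=75
  op9 P2: store L0 := 20 → I/I/M on L0; bus BusRdX Flush; mem=10
  op10 P0: load  L0 → S/I/S on L0; bus BusRd Flush; mem=20
  op11 P2: load  L3 → I/I/E on L3; bus BusRd; mem=70
  op12 P0: store L0 := 42 → M/I/I on L0; bus BusUpgr; mem=20
  op13 P2: load  L2 → I/I/E on L2; bus BusRd; mem=50
  op14 P1: load  L0 → S/S/I on L0; bus BusRd Flush; mem=42
  op15 P0: load  L2 → S/I/S on L2; bus BusRd; mem=50
  op16 P2: load  L1 → I/I/E on L1; bus BusRd; mem=20
  op17 P0: load  L3 → S/I/S on L3; bus BusRd; mem=70
  op18 P1: load  L0 → S/S/I on L0; bus (none); mem=42
  op19 P2: load  L1 → I/I/E on L1; bus (none); mem=20
  op20 P2: load  L0 → S/S/S on L0; bus BusRd; mem=42
  op21 P1: store L0 := 33 → I/M/I on L0; bus BusUpgr; mem=42
  op22 P0: store L0 := 81 → M/I/I on L0; bus BusRdX Flush; mem=33
  op23 P2: load  L0 → S/I/S on L0; bus BusRd Flush; mem=81
  op24 P2: load  L0 → S/I/S on L0; bus (none); mem=81
  op25 P1: store L0 := 47 → I/M/I on L0; bus BusRdX; mem=81

memory[L4] = 70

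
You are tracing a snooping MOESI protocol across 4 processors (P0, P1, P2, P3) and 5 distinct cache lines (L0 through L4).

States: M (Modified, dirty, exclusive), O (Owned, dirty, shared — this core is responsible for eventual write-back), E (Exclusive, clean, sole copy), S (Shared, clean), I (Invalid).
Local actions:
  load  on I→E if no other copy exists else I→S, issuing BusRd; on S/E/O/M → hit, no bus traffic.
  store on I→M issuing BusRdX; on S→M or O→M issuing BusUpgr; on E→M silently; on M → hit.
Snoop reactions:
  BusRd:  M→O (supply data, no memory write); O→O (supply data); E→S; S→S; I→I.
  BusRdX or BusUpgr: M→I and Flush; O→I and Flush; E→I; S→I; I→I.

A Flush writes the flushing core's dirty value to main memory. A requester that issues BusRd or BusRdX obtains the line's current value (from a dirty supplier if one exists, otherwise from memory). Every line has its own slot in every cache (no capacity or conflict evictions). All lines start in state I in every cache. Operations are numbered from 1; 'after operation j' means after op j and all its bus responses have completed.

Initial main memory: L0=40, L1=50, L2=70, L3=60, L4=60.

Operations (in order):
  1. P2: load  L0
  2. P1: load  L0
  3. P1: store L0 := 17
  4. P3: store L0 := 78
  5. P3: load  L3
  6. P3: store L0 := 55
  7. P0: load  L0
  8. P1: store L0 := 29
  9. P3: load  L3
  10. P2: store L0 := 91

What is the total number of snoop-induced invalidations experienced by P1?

[1] P2: load  L0 | P0:I, P1:I, P2:E(40), P3:I | bus: BusRd
[2] P1: load  L0 | P0:I, P1:S(40), P2:S(40), P3:I | bus: BusRd
[3] P1: store L0 := 17 | P0:I, P1:M(17), P2:I, P3:I | bus: BusUpgr
[4] P3: store L0 := 78 | P0:I, P1:I, P2:I, P3:M(78) | bus: BusRdX,Flush
[5] P3: load  L3 | P0:I, P1:I, P2:I, P3:E(60) | bus: BusRd
[6] P3: store L0 := 55 | P0:I, P1:I, P2:I, P3:M(55) | bus: none
[7] P0: load  L0 | P0:S(55), P1:I, P2:I, P3:O(55) | bus: BusRd
[8] P1: store L0 := 29 | P0:I, P1:M(29), P2:I, P3:I | bus: BusRdX,Flush
[9] P3: load  L3 | P0:I, P1:I, P2:I, P3:E(60) | bus: none
[10] P2: store L0 := 91 | P0:I, P1:I, P2:M(91), P3:I | bus: BusRdX,Flush

invalidations = 2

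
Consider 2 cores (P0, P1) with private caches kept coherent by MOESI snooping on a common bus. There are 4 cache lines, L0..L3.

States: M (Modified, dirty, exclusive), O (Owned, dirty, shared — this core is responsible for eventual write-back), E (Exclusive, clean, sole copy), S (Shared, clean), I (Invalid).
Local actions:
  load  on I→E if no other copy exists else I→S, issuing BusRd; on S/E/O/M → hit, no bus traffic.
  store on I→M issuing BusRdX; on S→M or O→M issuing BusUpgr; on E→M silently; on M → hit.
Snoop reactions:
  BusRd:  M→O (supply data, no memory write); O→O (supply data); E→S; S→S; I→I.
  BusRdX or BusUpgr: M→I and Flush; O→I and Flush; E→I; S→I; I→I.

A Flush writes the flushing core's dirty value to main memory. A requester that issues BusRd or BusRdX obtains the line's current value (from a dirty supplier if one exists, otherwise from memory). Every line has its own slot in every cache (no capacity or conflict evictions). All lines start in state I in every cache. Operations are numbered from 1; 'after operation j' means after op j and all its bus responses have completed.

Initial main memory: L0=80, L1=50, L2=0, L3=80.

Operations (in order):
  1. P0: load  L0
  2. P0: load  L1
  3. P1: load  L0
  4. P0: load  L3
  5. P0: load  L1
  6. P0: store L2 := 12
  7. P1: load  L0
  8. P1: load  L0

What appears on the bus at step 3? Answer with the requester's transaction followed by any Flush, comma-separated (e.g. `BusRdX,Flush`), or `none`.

1. P0: load  L0  bus=[BusRd]  L0: P0=E P1=I  mem[L0]=80
2. P0: load  L1  bus=[BusRd]  L1: P0=E P1=I  mem[L1]=50
3. P1: load  L0  bus=[BusRd]  L0: P0=S P1=S  mem[L0]=80
4. P0: load  L3  bus=[BusRd]  L3: P0=E P1=I  mem[L3]=80
5. P0: load  L1  bus=[-]  L1: P0=E P1=I  mem[L1]=50
6. P0: store L2 := 12  bus=[BusRdX]  L2: P0=M P1=I  mem[L2]=0
7. P1: load  L0  bus=[-]  L0: P0=S P1=S  mem[L0]=80
8. P1: load  L0  bus=[-]  L0: P0=S P1=S  mem[L0]=80

bus = BusRd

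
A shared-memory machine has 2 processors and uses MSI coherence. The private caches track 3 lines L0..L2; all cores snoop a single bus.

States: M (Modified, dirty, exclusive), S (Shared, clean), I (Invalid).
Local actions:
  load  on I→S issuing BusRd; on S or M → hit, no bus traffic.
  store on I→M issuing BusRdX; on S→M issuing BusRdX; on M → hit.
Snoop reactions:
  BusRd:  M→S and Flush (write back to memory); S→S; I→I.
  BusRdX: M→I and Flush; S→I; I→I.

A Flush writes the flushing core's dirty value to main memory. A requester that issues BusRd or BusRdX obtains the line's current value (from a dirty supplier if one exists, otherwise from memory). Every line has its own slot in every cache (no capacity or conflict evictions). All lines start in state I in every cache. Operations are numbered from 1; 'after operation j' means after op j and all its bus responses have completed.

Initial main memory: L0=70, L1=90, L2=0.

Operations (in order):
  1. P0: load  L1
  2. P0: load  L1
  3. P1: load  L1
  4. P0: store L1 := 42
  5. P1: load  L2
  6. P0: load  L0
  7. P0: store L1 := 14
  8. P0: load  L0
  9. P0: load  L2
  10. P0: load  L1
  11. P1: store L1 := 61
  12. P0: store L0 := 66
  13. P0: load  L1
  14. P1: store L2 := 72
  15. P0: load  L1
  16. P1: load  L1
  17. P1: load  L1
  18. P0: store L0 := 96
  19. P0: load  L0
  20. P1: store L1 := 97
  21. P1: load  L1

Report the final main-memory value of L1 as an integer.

step 1: P0: load  L1  ⟶  SI  (L1)  txn=BusRd  M[L1]=90
step 2: P0: load  L1  ⟶  SI  (L1)  txn=∅  M[L1]=90
step 3: P1: load  L1  ⟶  SS  (L1)  txn=BusRd  M[L1]=90
step 4: P0: store L1 := 42  ⟶  MI  (L1)  txn=BusRdX  M[L1]=90
step 5: P1: load  L2  ⟶  IS  (L2)  txn=BusRd  M[L2]=0
step 6: P0: load  L0  ⟶  SI  (L0)  txn=BusRd  M[L0]=70
step 7: P0: store L1 := 14  ⟶  MI  (L1)  txn=∅  M[L1]=90
step 8: P0: load  L0  ⟶  SI  (L0)  txn=∅  M[L0]=70
step 9: P0: load  L2  ⟶  SS  (L2)  txn=BusRd  M[L2]=0
step 10: P0: load  L1  ⟶  MI  (L1)  txn=∅  M[L1]=90
step 11: P1: store L1 := 61  ⟶  IM  (L1)  txn=BusRdX+Flush  M[L1]=14
step 12: P0: store L0 := 66  ⟶  MI  (L0)  txn=BusRdX  M[L0]=70
step 13: P0: load  L1  ⟶  SS  (L1)  txn=BusRd+Flush  M[L1]=61
step 14: P1: store L2 := 72  ⟶  IM  (L2)  txn=BusRdX  M[L2]=0
step 15: P0: load  L1  ⟶  SS  (L1)  txn=∅  M[L1]=61
step 16: P1: load  L1  ⟶  SS  (L1)  txn=∅  M[L1]=61
step 17: P1: load  L1  ⟶  SS  (L1)  txn=∅  M[L1]=61
step 18: P0: store L0 := 96  ⟶  MI  (L0)  txn=∅  M[L0]=70
step 19: P0: load  L0  ⟶  MI  (L0)  txn=∅  M[L0]=70
step 20: P1: store L1 := 97  ⟶  IM  (L1)  txn=BusRdX  M[L1]=61
step 21: P1: load  L1  ⟶  IM  (L1)  txn=∅  M[L1]=61

memory[L1] = 61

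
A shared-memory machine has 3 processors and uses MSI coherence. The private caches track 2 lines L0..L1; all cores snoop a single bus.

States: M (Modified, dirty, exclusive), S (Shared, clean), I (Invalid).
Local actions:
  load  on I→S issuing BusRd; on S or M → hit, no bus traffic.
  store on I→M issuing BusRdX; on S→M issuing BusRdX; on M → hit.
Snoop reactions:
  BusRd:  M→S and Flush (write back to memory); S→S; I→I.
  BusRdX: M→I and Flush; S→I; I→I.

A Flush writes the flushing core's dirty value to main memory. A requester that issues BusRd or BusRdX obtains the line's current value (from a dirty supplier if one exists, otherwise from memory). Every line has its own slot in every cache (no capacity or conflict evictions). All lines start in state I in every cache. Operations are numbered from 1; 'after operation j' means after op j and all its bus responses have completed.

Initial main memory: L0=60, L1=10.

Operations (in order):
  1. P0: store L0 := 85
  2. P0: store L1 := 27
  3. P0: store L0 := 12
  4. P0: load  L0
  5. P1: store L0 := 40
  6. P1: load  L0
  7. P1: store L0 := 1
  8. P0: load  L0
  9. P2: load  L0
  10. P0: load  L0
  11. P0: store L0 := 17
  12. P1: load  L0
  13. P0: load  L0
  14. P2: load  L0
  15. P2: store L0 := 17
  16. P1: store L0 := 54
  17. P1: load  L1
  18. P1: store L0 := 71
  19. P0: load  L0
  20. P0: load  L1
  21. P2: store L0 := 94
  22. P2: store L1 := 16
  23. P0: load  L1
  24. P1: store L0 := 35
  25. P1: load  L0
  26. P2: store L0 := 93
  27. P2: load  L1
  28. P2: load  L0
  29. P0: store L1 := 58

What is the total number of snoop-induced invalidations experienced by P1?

[1] P0: store L0 := 85 | P0:M(85), P1:I, P2:I | bus: BusRdX
[2] P0: store L1 := 27 | P0:M(27), P1:I, P2:I | bus: BusRdX
[3] P0: store L0 := 12 | P0:M(12), P1:I, P2:I | bus: none
[4] P0: load  L0 | P0:M(12), P1:I, P2:I | bus: none
[5] P1: store L0 := 40 | P0:I, P1:M(40), P2:I | bus: BusRdX,Flush
[6] P1: load  L0 | P0:I, P1:M(40), P2:I | bus: none
[7] P1: store L0 := 1 | P0:I, P1:M(1), P2:I | bus: none
[8] P0: load  L0 | P0:S(1), P1:S(1), P2:I | bus: BusRd,Flush
[9] P2: load  L0 | P0:S(1), P1:S(1), P2:S(1) | bus: BusRd
[10] P0: load  L0 | P0:S(1), P1:S(1), P2:S(1) | bus: none
[11] P0: store L0 := 17 | P0:M(17), P1:I, P2:I | bus: BusRdX
[12] P1: load  L0 | P0:S(17), P1:S(17), P2:I | bus: BusRd,Flush
[13] P0: load  L0 | P0:S(17), P1:S(17), P2:I | bus: none
[14] P2: load  L0 | P0:S(17), P1:S(17), P2:S(17) | bus: BusRd
[15] P2: store L0 := 17 | P0:I, P1:I, P2:M(17) | bus: BusRdX
[16] P1: store L0 := 54 | P0:I, P1:M(54), P2:I | bus: BusRdX,Flush
[17] P1: load  L1 | P0:S(27), P1:S(27), P2:I | bus: BusRd,Flush
[18] P1: store L0 := 71 | P0:I, P1:M(71), P2:I | bus: none
[19] P0: load  L0 | P0:S(71), P1:S(71), P2:I | bus: BusRd,Flush
[20] P0: load  L1 | P0:S(27), P1:S(27), P2:I | bus: none
[21] P2: store L0 := 94 | P0:I, P1:I, P2:M(94) | bus: BusRdX
[22] P2: store L1 := 16 | P0:I, P1:I, P2:M(16) | bus: BusRdX
[23] P0: load  L1 | P0:S(16), P1:I, P2:S(16) | bus: BusRd,Flush
[24] P1: store L0 := 35 | P0:I, P1:M(35), P2:I | bus: BusRdX,Flush
[25] P1: load  L0 | P0:I, P1:M(35), P2:I | bus: none
[26] P2: store L0 := 93 | P0:I, P1:I, P2:M(93) | bus: BusRdX,Flush
[27] P2: load  L1 | P0:S(16), P1:I, P2:S(16) | bus: none
[28] P2: load  L0 | P0:I, P1:I, P2:M(93) | bus: none
[29] P0: store L1 := 58 | P0:M(58), P1:I, P2:I | bus: BusRdX

invalidations = 5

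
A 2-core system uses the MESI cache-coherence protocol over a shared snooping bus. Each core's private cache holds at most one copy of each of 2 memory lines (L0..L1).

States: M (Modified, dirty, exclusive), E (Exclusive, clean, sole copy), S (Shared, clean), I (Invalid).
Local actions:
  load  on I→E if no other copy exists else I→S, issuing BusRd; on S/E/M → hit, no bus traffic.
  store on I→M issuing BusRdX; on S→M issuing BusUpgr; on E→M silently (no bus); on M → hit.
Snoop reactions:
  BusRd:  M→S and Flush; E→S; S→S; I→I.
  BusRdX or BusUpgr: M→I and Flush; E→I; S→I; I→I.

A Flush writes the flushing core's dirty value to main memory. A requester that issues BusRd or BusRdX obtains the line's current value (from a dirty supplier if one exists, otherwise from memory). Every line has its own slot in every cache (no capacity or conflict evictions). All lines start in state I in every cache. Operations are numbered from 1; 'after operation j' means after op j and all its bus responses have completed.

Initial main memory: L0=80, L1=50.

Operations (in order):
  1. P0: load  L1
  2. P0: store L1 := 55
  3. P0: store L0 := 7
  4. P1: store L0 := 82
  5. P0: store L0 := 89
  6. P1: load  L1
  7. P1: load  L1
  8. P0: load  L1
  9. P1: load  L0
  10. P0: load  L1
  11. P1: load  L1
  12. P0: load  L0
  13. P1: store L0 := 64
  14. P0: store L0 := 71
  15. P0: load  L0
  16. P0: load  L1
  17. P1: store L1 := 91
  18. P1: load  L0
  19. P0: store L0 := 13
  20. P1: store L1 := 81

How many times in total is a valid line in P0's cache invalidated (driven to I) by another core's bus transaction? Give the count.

invalidations = 3

  op1 P0: load  L1 → E/I on L1; bus BusRd; mem=50
  op2 P0: store L1 := 55 → M/I on L1; bus (none); mem=50
  op3 P0: store L0 := 7 → M/I on L0; bus BusRdX; mem=80
  op4 P1: store L0 := 82 → I/M on L0; bus BusRdX Flush; mem=7
  op5 P0: store L0 := 89 → M/I on L0; bus BusRdX Flush; mem=82
  op6 P1: load  L1 → S/S on L1; bus BusRd Flush; mem=55
  op7 P1: load  L1 → S/S on L1; bus (none); mem=55
  op8 P0: load  L1 → S/S on L1; bus (none); mem=55
  op9 P1: load  L0 → S/S on L0; bus BusRd Flush; mem=89
  op10 P0: load  L1 → S/S on L1; bus (none); mem=55
  op11 P1: load  L1 → S/S on L1; bus (none); mem=55
  op12 P0: load  L0 → S/S on L0; bus (none); mem=89
  op13 P1: store L0 := 64 → I/M on L0; bus BusUpgr; mem=89
  op14 P0: store L0 := 71 → M/I on L0; bus BusRdX Flush; mem=64
  op15 P0: load  L0 → M/I on L0; bus (none); mem=64
  op16 P0: load  L1 → S/S on L1; bus (none); mem=55
  op17 P1: store L1 := 91 → I/M on L1; bus BusUpgr; mem=55
  op18 P1: load  L0 → S/S on L0; bus BusRd Flush; mem=71
  op19 P0: store L0 := 13 → M/I on L0; bus BusUpgr; mem=71
  op20 P1: store L1 := 81 → I/M on L1; bus (none); mem=55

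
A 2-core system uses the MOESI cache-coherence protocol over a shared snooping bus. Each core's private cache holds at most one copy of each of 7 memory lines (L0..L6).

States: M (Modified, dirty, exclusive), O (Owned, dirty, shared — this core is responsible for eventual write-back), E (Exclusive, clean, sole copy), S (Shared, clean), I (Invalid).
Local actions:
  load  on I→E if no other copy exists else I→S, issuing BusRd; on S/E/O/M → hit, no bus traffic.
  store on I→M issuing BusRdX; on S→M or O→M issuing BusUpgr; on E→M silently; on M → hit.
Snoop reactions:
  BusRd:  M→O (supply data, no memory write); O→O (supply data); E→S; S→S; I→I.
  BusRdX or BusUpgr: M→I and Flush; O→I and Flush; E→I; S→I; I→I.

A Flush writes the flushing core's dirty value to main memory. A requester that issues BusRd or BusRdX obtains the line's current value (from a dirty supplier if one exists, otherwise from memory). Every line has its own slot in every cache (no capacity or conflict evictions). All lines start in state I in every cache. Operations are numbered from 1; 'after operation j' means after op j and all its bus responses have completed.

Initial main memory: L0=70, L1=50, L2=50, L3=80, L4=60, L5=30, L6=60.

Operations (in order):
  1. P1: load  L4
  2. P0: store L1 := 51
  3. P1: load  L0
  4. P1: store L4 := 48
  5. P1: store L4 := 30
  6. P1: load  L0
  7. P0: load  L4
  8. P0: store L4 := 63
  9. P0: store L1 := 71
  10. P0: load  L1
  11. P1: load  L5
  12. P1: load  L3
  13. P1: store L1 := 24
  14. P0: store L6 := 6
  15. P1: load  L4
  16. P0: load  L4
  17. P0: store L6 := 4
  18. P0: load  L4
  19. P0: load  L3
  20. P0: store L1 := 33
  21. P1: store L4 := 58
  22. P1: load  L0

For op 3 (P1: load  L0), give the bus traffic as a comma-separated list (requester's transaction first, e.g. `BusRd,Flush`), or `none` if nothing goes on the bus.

bus = BusRd

[1] P1: load  L4 | P0:I, P1:E(60) | bus: BusRd
[2] P0: store L1 := 51 | P0:M(51), P1:I | bus: BusRdX
[3] P1: load  L0 | P0:I, P1:E(70) | bus: BusRd
[4] P1: store L4 := 48 | P0:I, P1:M(48) | bus: none
[5] P1: store L4 := 30 | P0:I, P1:M(30) | bus: none
[6] P1: load  L0 | P0:I, P1:E(70) | bus: none
[7] P0: load  L4 | P0:S(30), P1:O(30) | bus: BusRd
[8] P0: store L4 := 63 | P0:M(63), P1:I | bus: BusUpgr,Flush
[9] P0: store L1 := 71 | P0:M(71), P1:I | bus: none
[10] P0: load  L1 | P0:M(71), P1:I | bus: none
[11] P1: load  L5 | P0:I, P1:E(30) | bus: BusRd
[12] P1: load  L3 | P0:I, P1:E(80) | bus: BusRd
[13] P1: store L1 := 24 | P0:I, P1:M(24) | bus: BusRdX,Flush
[14] P0: store L6 := 6 | P0:M(6), P1:I | bus: BusRdX
[15] P1: load  L4 | P0:O(63), P1:S(63) | bus: BusRd
[16] P0: load  L4 | P0:O(63), P1:S(63) | bus: none
[17] P0: store L6 := 4 | P0:M(4), P1:I | bus: none
[18] P0: load  L4 | P0:O(63), P1:S(63) | bus: none
[19] P0: load  L3 | P0:S(80), P1:S(80) | bus: BusRd
[20] P0: store L1 := 33 | P0:M(33), P1:I | bus: BusRdX,Flush
[21] P1: store L4 := 58 | P0:I, P1:M(58) | bus: BusUpgr,Flush
[22] P1: load  L0 | P0:I, P1:E(70) | bus: none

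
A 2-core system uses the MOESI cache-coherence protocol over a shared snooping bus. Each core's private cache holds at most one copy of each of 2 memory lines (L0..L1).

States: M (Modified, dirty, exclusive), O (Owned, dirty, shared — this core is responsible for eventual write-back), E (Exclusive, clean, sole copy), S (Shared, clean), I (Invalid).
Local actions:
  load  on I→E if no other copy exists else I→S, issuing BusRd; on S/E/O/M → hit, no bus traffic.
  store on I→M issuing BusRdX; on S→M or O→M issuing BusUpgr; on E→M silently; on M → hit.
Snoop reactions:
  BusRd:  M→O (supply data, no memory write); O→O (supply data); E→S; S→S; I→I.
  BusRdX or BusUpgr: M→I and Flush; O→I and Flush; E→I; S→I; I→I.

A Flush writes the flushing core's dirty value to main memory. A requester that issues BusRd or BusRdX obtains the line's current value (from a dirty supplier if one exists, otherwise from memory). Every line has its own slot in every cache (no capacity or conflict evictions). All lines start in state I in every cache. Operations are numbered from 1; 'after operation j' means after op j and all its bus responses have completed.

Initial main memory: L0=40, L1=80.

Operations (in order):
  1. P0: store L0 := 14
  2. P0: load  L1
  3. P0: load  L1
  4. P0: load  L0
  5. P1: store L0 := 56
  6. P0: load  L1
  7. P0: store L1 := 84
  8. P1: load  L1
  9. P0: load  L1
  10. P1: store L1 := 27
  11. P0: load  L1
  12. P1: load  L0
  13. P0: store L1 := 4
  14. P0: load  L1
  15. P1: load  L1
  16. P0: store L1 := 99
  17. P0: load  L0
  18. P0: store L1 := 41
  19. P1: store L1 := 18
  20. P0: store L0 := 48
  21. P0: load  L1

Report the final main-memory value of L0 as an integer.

1. P0: store L0 := 14  bus=[BusRdX]  L0: P0=M P1=I  mem[L0]=40
2. P0: load  L1  bus=[BusRd]  L1: P0=E P1=I  mem[L1]=80
3. P0: load  L1  bus=[-]  L1: P0=E P1=I  mem[L1]=80
4. P0: load  L0  bus=[-]  L0: P0=M P1=I  mem[L0]=40
5. P1: store L0 := 56  bus=[BusRdX,Flush]  L0: P0=I P1=M  mem[L0]=14
6. P0: load  L1  bus=[-]  L1: P0=E P1=I  mem[L1]=80
7. P0: store L1 := 84  bus=[-]  L1: P0=M P1=I  mem[L1]=80
8. P1: load  L1  bus=[BusRd]  L1: P0=O P1=S  mem[L1]=80
9. P0: load  L1  bus=[-]  L1: P0=O P1=S  mem[L1]=80
10. P1: store L1 := 27  bus=[BusUpgr,Flush]  L1: P0=I P1=M  mem[L1]=84
11. P0: load  L1  bus=[BusRd]  L1: P0=S P1=O  mem[L1]=84
12. P1: load  L0  bus=[-]  L0: P0=I P1=M  mem[L0]=14
13. P0: store L1 := 4  bus=[BusUpgr,Flush]  L1: P0=M P1=I  mem[L1]=27
14. P0: load  L1  bus=[-]  L1: P0=M P1=I  mem[L1]=27
15. P1: load  L1  bus=[BusRd]  L1: P0=O P1=S  mem[L1]=27
16. P0: store L1 := 99  bus=[BusUpgr]  L1: P0=M P1=I  mem[L1]=27
17. P0: load  L0  bus=[BusRd]  L0: P0=S P1=O  mem[L0]=14
18. P0: store L1 := 41  bus=[-]  L1: P0=M P1=I  mem[L1]=27
19. P1: store L1 := 18  bus=[BusRdX,Flush]  L1: P0=I P1=M  mem[L1]=41
20. P0: store L0 := 48  bus=[BusUpgr,Flush]  L0: P0=M P1=I  mem[L0]=56
21. P0: load  L1  bus=[BusRd]  L1: P0=S P1=O  mem[L1]=41

memory[L0] = 56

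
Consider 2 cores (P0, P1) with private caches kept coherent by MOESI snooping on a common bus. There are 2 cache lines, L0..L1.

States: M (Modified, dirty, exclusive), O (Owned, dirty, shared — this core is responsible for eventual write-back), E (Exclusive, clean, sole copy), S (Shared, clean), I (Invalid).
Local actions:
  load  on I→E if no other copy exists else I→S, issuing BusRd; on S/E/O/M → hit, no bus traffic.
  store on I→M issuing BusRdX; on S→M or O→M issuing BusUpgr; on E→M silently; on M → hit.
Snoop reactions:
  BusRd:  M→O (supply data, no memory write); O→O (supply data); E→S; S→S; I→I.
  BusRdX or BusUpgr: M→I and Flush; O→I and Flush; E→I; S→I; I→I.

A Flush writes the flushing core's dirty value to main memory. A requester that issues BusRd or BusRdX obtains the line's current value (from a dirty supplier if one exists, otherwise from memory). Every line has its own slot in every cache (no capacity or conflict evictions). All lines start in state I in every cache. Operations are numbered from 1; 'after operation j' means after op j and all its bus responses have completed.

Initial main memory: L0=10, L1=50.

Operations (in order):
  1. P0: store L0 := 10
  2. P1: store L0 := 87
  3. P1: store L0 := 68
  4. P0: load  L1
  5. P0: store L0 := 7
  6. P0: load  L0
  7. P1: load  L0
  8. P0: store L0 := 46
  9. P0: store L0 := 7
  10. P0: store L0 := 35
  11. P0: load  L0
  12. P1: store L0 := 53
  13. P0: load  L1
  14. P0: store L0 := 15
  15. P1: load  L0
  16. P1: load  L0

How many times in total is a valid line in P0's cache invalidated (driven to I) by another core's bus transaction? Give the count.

invalidations = 2

  op1 P0: store L0 := 10 → M/I on L0; bus BusRdX; mem=10
  op2 P1: store L0 := 87 → I/M on L0; bus BusRdX Flush; mem=10
  op3 P1: store L0 := 68 → I/M on L0; bus (none); mem=10
  op4 P0: load  L1 → E/I on L1; bus BusRd; mem=50
  op5 P0: store L0 := 7 → M/I on L0; bus BusRdX Flush; mem=68
  op6 P0: load  L0 → M/I on L0; bus (none); mem=68
  op7 P1: load  L0 → O/S on L0; bus BusRd; mem=68
  op8 P0: store L0 := 46 → M/I on L0; bus BusUpgr; mem=68
  op9 P0: store L0 := 7 → M/I on L0; bus (none); mem=68
  op10 P0: store L0 := 35 → M/I on L0; bus (none); mem=68
  op11 P0: load  L0 → M/I on L0; bus (none); mem=68
  op12 P1: store L0 := 53 → I/M on L0; bus BusRdX Flush; mem=35
  op13 P0: load  L1 → E/I on L1; bus (none); mem=50
  op14 P0: store L0 := 15 → M/I on L0; bus BusRdX Flush; mem=53
  op15 P1: load  L0 → O/S on L0; bus BusRd; mem=53
  op16 P1: load  L0 → O/S on L0; bus (none); mem=53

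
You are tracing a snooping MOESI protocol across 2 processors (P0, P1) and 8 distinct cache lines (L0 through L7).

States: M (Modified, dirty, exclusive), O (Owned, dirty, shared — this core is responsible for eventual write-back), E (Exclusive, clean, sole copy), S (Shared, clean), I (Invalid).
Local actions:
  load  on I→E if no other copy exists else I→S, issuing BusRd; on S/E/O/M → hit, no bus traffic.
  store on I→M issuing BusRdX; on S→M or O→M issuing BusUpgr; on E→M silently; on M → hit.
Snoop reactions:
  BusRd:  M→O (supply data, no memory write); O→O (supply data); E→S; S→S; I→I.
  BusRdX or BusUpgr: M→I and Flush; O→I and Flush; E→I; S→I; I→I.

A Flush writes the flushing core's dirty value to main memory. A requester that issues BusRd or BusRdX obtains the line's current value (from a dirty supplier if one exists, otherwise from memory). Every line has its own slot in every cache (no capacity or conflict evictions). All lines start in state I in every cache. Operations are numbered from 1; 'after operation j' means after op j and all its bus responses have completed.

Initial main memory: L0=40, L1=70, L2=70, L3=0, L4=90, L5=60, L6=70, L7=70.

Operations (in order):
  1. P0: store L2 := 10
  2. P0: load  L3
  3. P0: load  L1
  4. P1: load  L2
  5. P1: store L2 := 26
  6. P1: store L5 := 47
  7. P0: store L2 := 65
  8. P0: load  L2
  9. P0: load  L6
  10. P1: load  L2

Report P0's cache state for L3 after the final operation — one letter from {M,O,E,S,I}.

state = E

  op1 P0: store L2 := 10 → M/I on L2; bus BusRdX; mem=70
  op2 P0: load  L3 → E/I on L3; bus BusRd; mem=0
  op3 P0: load  L1 → E/I on L1; bus BusRd; mem=70
  op4 P1: load  L2 → O/S on L2; bus BusRd; mem=70
  op5 P1: store L2 := 26 → I/M on L2; bus BusUpgr Flush; mem=10
  op6 P1: store L5 := 47 → I/M on L5; bus BusRdX; mem=60
  op7 P0: store L2 := 65 → M/I on L2; bus BusRdX Flush; mem=26
  op8 P0: load  L2 → M/I on L2; bus (none); mem=26
  op9 P0: load  L6 → E/I on L6; bus BusRd; mem=70
  op10 P1: load  L2 → O/S on L2; bus BusRd; mem=26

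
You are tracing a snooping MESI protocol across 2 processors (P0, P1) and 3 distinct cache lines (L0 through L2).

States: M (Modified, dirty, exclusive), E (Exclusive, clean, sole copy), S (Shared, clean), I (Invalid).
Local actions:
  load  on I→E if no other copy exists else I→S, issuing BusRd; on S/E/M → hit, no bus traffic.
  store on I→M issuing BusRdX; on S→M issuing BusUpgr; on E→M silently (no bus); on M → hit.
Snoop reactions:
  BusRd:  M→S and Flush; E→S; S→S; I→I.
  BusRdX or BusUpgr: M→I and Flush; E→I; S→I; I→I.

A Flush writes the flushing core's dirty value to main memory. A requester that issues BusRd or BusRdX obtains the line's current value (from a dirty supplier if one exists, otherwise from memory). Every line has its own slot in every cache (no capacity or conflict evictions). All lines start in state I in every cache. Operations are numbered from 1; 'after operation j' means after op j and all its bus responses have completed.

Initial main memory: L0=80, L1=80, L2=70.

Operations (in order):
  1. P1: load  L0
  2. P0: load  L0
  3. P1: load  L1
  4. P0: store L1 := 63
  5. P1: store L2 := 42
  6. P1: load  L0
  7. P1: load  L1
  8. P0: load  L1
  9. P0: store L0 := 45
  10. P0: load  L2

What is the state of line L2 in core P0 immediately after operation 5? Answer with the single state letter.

1. P1: load  L0  bus=[BusRd]  L0: P0=I P1=E  mem[L0]=80
2. P0: load  L0  bus=[BusRd]  L0: P0=S P1=S  mem[L0]=80
3. P1: load  L1  bus=[BusRd]  L1: P0=I P1=E  mem[L1]=80
4. P0: store L1 := 63  bus=[BusRdX]  L1: P0=M P1=I  mem[L1]=80
5. P1: store L2 := 42  bus=[BusRdX]  L2: P0=I P1=M  mem[L2]=70
6. P1: load  L0  bus=[-]  L0: P0=S P1=S  mem[L0]=80
7. P1: load  L1  bus=[BusRd,Flush]  L1: P0=S P1=S  mem[L1]=63
8. P0: load  L1  bus=[-]  L1: P0=S P1=S  mem[L1]=63
9. P0: store L0 := 45  bus=[BusUpgr]  L0: P0=M P1=I  mem[L0]=80
10. P0: load  L2  bus=[BusRd,Flush]  L2: P0=S P1=S  mem[L2]=42

state = I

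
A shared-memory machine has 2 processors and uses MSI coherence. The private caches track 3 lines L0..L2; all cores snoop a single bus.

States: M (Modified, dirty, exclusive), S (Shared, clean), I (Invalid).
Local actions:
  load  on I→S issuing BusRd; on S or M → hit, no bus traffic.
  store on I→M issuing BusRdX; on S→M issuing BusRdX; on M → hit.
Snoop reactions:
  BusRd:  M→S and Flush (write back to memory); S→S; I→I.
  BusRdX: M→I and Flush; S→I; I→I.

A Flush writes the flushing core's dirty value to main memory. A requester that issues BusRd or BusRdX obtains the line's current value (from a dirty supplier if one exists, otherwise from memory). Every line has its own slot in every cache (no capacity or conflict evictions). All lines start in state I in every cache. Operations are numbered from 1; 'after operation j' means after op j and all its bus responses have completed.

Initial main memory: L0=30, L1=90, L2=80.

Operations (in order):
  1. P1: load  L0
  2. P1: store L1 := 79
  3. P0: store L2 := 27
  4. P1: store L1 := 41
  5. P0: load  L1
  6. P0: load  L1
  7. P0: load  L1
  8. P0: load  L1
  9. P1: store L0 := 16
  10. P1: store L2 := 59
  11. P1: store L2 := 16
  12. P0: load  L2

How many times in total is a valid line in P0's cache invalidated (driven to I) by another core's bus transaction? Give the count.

1. P1: load  L0  bus=[BusRd]  L0: P0=I P1=S  mem[L0]=30
2. P1: store L1 := 79  bus=[BusRdX]  L1: P0=I P1=M  mem[L1]=90
3. P0: store L2 := 27  bus=[BusRdX]  L2: P0=M P1=I  mem[L2]=80
4. P1: store L1 := 41  bus=[-]  L1: P0=I P1=M  mem[L1]=90
5. P0: load  L1  bus=[BusRd,Flush]  L1: P0=S P1=S  mem[L1]=41
6. P0: load  L1  bus=[-]  L1: P0=S P1=S  mem[L1]=41
7. P0: load  L1  bus=[-]  L1: P0=S P1=S  mem[L1]=41
8. P0: load  L1  bus=[-]  L1: P0=S P1=S  mem[L1]=41
9. P1: store L0 := 16  bus=[BusRdX]  L0: P0=I P1=M  mem[L0]=30
10. P1: store L2 := 59  bus=[BusRdX,Flush]  L2: P0=I P1=M  mem[L2]=27
11. P1: store L2 := 16  bus=[-]  L2: P0=I P1=M  mem[L2]=27
12. P0: load  L2  bus=[BusRd,Flush]  L2: P0=S P1=S  mem[L2]=16

invalidations = 1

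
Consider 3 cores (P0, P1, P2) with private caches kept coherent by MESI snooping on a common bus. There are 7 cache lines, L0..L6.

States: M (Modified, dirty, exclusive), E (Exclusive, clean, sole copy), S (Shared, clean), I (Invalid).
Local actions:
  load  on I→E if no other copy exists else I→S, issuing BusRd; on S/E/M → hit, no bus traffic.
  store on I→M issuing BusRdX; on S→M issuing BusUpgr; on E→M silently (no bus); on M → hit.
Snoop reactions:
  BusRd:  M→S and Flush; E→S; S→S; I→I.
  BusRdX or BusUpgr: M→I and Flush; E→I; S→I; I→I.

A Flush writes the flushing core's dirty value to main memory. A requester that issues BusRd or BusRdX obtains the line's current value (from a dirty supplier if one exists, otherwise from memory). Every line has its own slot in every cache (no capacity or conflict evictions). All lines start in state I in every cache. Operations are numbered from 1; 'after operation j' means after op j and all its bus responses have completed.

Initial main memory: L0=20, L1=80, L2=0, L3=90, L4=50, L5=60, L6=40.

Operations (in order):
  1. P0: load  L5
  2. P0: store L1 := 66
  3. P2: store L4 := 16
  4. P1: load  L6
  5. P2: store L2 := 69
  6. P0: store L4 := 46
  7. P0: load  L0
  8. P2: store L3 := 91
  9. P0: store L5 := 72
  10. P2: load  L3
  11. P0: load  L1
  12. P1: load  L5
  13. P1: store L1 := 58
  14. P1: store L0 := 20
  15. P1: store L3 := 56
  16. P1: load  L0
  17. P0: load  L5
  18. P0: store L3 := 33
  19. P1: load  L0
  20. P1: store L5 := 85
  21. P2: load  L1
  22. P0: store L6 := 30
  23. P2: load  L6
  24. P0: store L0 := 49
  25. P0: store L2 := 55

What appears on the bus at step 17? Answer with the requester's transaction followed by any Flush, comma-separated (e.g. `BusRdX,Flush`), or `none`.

bus = none

1. P0: load  L5  bus=[BusRd]  L5: P0=E P1=I P2=I  mem[L5]=60
2. P0: store L1 := 66  bus=[BusRdX]  L1: P0=M P1=I P2=I  mem[L1]=80
3. P2: store L4 := 16  bus=[BusRdX]  L4: P0=I P1=I P2=M  mem[L4]=50
4. P1: load  L6  bus=[BusRd]  L6: P0=I P1=E P2=I  mem[L6]=40
5. P2: store L2 := 69  bus=[BusRdX]  L2: P0=I P1=I P2=M  mem[L2]=0
6. P0: store L4 := 46  bus=[BusRdX,Flush]  L4: P0=M P1=I P2=I  mem[L4]=16
7. P0: load  L0  bus=[BusRd]  L0: P0=E P1=I P2=I  mem[L0]=20
8. P2: store L3 := 91  bus=[BusRdX]  L3: P0=I P1=I P2=M  mem[L3]=90
9. P0: store L5 := 72  bus=[-]  L5: P0=M P1=I P2=I  mem[L5]=60
10. P2: load  L3  bus=[-]  L3: P0=I P1=I P2=M  mem[L3]=90
11. P0: load  L1  bus=[-]  L1: P0=M P1=I P2=I  mem[L1]=80
12. P1: load  L5  bus=[BusRd,Flush]  L5: P0=S P1=S P2=I  mem[L5]=72
13. P1: store L1 := 58  bus=[BusRdX,Flush]  L1: P0=I P1=M P2=I  mem[L1]=66
14. P1: store L0 := 20  bus=[BusRdX]  L0: P0=I P1=M P2=I  mem[L0]=20
15. P1: store L3 := 56  bus=[BusRdX,Flush]  L3: P0=I P1=M P2=I  mem[L3]=91
16. P1: load  L0  bus=[-]  L0: P0=I P1=M P2=I  mem[L0]=20
17. P0: load  L5  bus=[-]  L5: P0=S P1=S P2=I  mem[L5]=72
18. P0: store L3 := 33  bus=[BusRdX,Flush]  L3: P0=M P1=I P2=I  mem[L3]=56
19. P1: load  L0  bus=[-]  L0: P0=I P1=M P2=I  mem[L0]=20
20. P1: store L5 := 85  bus=[BusUpgr]  L5: P0=I P1=M P2=I  mem[L5]=72
21. P2: load  L1  bus=[BusRd,Flush]  L1: P0=I P1=S P2=S  mem[L1]=58
22. P0: store L6 := 30  bus=[BusRdX]  L6: P0=M P1=I P2=I  mem[L6]=40
23. P2: load  L6  bus=[BusRd,Flush]  L6: P0=S P1=I P2=S  mem[L6]=30
24. P0: store L0 := 49  bus=[BusRdX,Flush]  L0: P0=M P1=I P2=I  mem[L0]=20
25. P0: store L2 := 55  bus=[BusRdX,Flush]  L2: P0=M P1=I P2=I  mem[L2]=69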